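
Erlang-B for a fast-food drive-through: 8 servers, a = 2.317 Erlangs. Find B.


B(c,a) = (a^c/c!) / Σ_{k=0}^{c} a^k/k!
a^8/8! = 0.020601
Σ terms (k=0..8): 1.00000 + 2.31700 + 2.68424 + 2.07313 + 1.20086 + 0.55648 + 0.21489 + 0.07113 + 0.02060 = 10.138341
B = 0.020601/10.138341 = 0.002032

Final: 0.002032


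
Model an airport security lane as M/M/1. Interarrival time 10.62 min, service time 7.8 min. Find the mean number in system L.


λ = 60/10.62 = 5.6497 /hr
μ = 60/7.8 = 7.6923 /hr
ρ = λ/μ = 5.6497/7.6923 = 0.7345
L = ρ/(1−ρ) = 0.7345/0.2655 = 2.7660

Final: 2.7660


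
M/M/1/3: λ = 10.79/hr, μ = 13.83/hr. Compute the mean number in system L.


ρ = 10.79/13.83 = 0.7802
L = ρ[1 − (K+1)ρ^K + Kρ^(K+1)] / [(1−ρ)(1−ρ^(K+1))]
Numerator: 0.7802·(1 − 4·0.474895 + 3·0.370508) = 0.165354
Denominator: (0.2198)·(0.629492) = 0.138370
L = 0.165354/0.138370 = 1.1950

Final: 1.1950


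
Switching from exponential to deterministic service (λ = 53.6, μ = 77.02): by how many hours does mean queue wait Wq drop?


ρ = 53.6/77.02 = 0.6959
Wq(M/M/1) = ρ/(μ−λ) = 0.6959/23.42 = 0.02971 hr
Wq(M/D/1) = ρ/(2(μ−λ)) = 0.01486 hr
Savings = 0.02971 − 0.01486 = 0.01486 hr

Final: 0.01486 hr


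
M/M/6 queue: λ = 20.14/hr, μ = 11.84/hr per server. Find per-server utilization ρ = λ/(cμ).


ρ = λ/(cμ) = 20.14/(6·11.84) = 20.14/71.04 = 0.2835

Final: 0.2835


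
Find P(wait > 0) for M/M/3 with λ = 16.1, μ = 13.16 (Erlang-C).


a = λ/μ = 1.2234; ρ = a/3 = 0.4078
P₀ = 0.286771 (from M/M/c formula)
C(c,a) = [a^c/(c!(1−ρ))]·P₀ = [1.83109/(6·0.5922)]·0.286771
= 0.51534·0.286771 = 0.147784

Final: 0.147784


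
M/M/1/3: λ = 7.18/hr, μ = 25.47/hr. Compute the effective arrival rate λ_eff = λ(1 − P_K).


ρ = 0.2819; P_K = (1−ρ)ρ^3/(1−ρ^4) = 0.016189
λ_eff = λ(1 − P_K) = 7.18·(1 − 0.016189) = 7.18·0.983811 = 7.0638 /hr

Final: 7.0638 /hr


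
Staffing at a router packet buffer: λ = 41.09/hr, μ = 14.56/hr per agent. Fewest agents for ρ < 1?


Stability requires cμ > λ ⇔ c > λ/μ.
λ/μ = 41.09/14.56 = 2.8221
Minimum integer c = ⌊2.8221⌋ + 1 = 3
Check: 3·14.56 = 43.68 > 41.09, while 2·14.56 = 29.12 ≤ 41.09

Final: 3 servers


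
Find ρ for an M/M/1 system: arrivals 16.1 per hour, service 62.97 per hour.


ρ = λ/μ = 16.1/62.97 = 0.2557

Final: 0.2557


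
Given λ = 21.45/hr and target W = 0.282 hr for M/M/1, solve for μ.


W = 1/(μ−λ) ⇒ μ − λ = 1/W = 1/0.282 = 3.5461
μ = λ + 1/W = 21.45 + 3.5461 = 24.9961 per hr

Final: 24.9961 /hr


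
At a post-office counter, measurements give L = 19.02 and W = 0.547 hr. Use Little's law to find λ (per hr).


λ = L/W = 19.02/0.547 = 34.7715 /hr

Final: 34.7715 /hr


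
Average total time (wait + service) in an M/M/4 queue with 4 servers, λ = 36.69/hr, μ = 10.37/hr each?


a = 3.5381; ρ = 0.8845; P₀ = 0.013383
Lq = P₀·a^c·ρ/(c!(1−ρ)²) = 5.79617
Wq = Lq/λ = 5.79617/36.69 = 0.15798 hr
W = Wq + 1/μ = 0.15798 + 0.09643 = 0.25441 hr

Final: 0.25441 hr


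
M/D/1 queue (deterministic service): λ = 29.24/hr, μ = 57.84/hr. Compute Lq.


ρ = 29.24/57.84 = 0.5055
M/D/1: Lq = ρ²/(2(1−ρ)) = 0.2556/(2·0.4945) = 0.25842

Final: 0.25842


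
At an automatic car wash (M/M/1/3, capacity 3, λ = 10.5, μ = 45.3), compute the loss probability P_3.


ρ = λ/μ = 10.5/45.3 = 0.2318
P_K = (1−ρ)ρ^K/(1−ρ^(K+1)) = (0.7682·0.012453)/(1 − 0.002886)
= 0.009567/0.997114 = 0.009594

Final: 0.009594


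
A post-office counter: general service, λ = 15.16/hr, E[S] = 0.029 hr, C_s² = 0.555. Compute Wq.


ρ = λ·E[S] = 15.16·0.029 = 0.4396
E[S²] = E[S]²(1+C_s²) = 0.029²·(1+0.555) = 0.001308
Wq = λ·E[S²]/(2(1−ρ)) = 15.16·0.001308/(2·0.5604) = 0.01769 hr

Final: 0.01769 hr


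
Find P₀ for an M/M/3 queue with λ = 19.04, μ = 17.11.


a = λ/μ = 19.04/17.11 = 1.1128; ρ = a/c = 0.3709
Σ_{k=0}^{2} a^k/k! (terms k=0..2) = 1.00000 + 1.11280 + 0.61916 = 2.73196
Tail: a^3/(3!(1−ρ)) = 1.37801/(6·0.6291) = 0.36509
P₀ = 1/(2.73196 + 0.36509) = 1/3.09705 = 0.322888

Final: 0.322888


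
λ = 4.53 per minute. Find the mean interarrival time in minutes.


Mean interarrival time = 1/λ = 1/4.53 minute = 0.22075 minute
In minutes: 0.22075 × 1 = 0.2208 min

Final: 0.2208 min


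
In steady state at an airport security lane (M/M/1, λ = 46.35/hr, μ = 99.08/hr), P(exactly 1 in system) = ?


ρ = 46.35/99.08 = 0.4678
P_n = (1−ρ)·ρ^n = (1 − 0.4678)·0.4678^1 = 0.5322·0.467804 = 0.248963

Final: 0.248963


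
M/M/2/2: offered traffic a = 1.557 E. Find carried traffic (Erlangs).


B(2,1.557) = 0.321593 (Erlang-B)
Carried load = a(1 − B) = 1.557·(1 − 0.321593) = 1.557·0.678407 = 1.0563 E

Final: 1.0563 Erlangs


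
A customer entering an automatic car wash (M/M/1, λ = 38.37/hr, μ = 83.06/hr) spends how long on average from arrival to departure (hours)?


W = 1/(μ−λ) = 1/(83.06 − 38.37) = 1/44.69 = 0.02238 hr

Final: 0.02238 hr


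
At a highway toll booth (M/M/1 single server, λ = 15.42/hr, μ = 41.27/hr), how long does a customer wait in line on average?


ρ = 15.42/41.27 = 0.3736
Wq = ρ/(μ−λ) = 0.3736/(41.27 − 15.42) = 0.3736/25.85 = 0.01445 hr

Final: 0.01445 hr


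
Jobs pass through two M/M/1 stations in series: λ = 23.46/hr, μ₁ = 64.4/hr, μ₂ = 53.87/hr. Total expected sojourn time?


Each node sees arrival rate λ = 23.46/hr (tandem ⇒ throughput preserved).
W₁ = 1/(μ₁−λ) = 1/(64.4−23.46) = 0.02443 hr
W₂ = 1/(μ₂−λ) = 1/(53.87−23.46) = 0.03288 hr
W_total = W₁ + W₂ = 0.02443 + 0.03288 = 0.05731 hr

Final: 0.05731 hr


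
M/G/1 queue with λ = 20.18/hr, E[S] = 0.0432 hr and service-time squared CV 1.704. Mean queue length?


ρ = λ·E[S] = 20.18·0.0432 = 0.8718
Lq = ρ²(1+C_s²)/(2(1−ρ)) = 0.7600·(1+1.704)/(2·0.1282)
= 0.7600·2.7040/0.2564 = 8.01341

Final: 8.01341


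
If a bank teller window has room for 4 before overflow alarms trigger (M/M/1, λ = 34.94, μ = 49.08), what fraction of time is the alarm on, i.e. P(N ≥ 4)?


ρ = 34.94/49.08 = 0.7119
P(N ≥ n) = ρ^n = 0.7119^4 = 0.256846

Final: 0.256846


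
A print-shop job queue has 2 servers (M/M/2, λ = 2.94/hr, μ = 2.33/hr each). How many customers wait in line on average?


a = λ/μ = 1.2618; ρ = a/2 = 0.6309
P₀ = 0.226316
Lq = P₀·a^c·ρ / (c!·(1−ρ)²) = 0.226316·1.59215·0.6309/(2·0.13623)
= 0.83434

Final: 0.83434


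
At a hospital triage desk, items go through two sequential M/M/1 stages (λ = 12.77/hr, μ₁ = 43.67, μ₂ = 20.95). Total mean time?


Each node sees arrival rate λ = 12.77/hr (tandem ⇒ throughput preserved).
W₁ = 1/(μ₁−λ) = 1/(43.67−12.77) = 0.03236 hr
W₂ = 1/(μ₂−λ) = 1/(20.95−12.77) = 0.12225 hr
W_total = W₁ + W₂ = 0.03236 + 0.12225 = 0.15461 hr

Final: 0.15461 hr


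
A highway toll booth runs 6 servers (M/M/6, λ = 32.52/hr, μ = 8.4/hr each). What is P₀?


a = λ/μ = 32.52/8.4 = 3.8714; ρ = a/c = 0.6452
Σ_{k=0}^{5} a^k/k! (terms k=0..5) = 1.00000 + 3.87143 + 7.49398 + 9.67080 + 9.35996 + 7.24728 = 38.64344
Tail: a^6/(6!(1−ρ)) = 3366.87897/(720·0.3548) = 13.18129
P₀ = 1/(38.64344 + 13.18129) = 1/51.82474 = 0.019296

Final: 0.019296


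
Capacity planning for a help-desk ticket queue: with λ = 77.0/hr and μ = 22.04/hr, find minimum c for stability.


Stability requires cμ > λ ⇔ c > λ/μ.
λ/μ = 77.0/22.04 = 3.4936
Minimum integer c = ⌊3.4936⌋ + 1 = 4
Check: 4·22.04 = 88.16 > 77.0, while 3·22.04 = 66.12 ≤ 77.0

Final: 4 servers


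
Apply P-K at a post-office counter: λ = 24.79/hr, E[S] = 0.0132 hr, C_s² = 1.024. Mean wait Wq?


ρ = λ·E[S] = 24.79·0.0132 = 0.3272
E[S²] = E[S]²(1+C_s²) = 0.0132²·(1+1.024) = 0.0003527
Wq = λ·E[S²]/(2(1−ρ)) = 24.79·0.0003527/(2·0.6728) = 0.006497 hr

Final: 0.006497 hr


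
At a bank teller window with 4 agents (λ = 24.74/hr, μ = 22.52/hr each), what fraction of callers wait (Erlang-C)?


a = λ/μ = 1.0986; ρ = a/4 = 0.2746
P₀ = 0.332595 (from M/M/c formula)
C(c,a) = [a^c/(c!(1−ρ))]·P₀ = [1.45655/(24·0.7254)]·0.332595
= 0.08367·0.332595 = 0.027828

Final: 0.027828


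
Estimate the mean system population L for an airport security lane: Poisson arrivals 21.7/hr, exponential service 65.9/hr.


ρ = λ/μ = 21.7/65.9 = 0.3293
L = ρ/(1−ρ) = 0.3293/(1 − 0.3293) = 0.3293/0.6707 = 0.4910

Final: 0.4910


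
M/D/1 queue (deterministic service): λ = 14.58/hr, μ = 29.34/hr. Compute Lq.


ρ = 14.58/29.34 = 0.4969
M/D/1: Lq = ρ²/(2(1−ρ)) = 0.2469/(2·0.5031) = 0.24544

Final: 0.24544


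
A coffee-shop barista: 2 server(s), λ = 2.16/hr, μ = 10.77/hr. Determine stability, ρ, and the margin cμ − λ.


Total capacity cμ = 2·10.77 = 21.54/hr
ρ = λ/(cμ) = 2.16/21.54 = 0.1003
Stable ⇔ ρ < 1: YES
Spare capacity = cμ − λ = 21.54 − 2.16 = 19.38/hr

Final: ρ = 0.1003; stable; margin = 19.38/hr


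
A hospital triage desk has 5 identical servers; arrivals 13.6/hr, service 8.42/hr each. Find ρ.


ρ = λ/(cμ) = 13.6/(5·8.42) = 13.6/42.10 = 0.3230

Final: 0.3230


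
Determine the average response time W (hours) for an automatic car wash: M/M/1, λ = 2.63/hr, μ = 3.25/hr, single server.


W = 1/(μ−λ) = 1/(3.25 − 2.63) = 1/0.6200 = 1.6129 hr

Final: 1.6129 hr


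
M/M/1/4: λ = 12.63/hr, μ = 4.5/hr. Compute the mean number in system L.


ρ = 12.63/4.5 = 2.8067
L = ρ[1 − (K+1)ρ^K + Kρ^(K+1)] / [(1−ρ)(1−ρ^(K+1))]
Numerator: 2.8067·(1 − 5·62.053081 + 4·174.162313) = 1087.257336
Denominator: (-1.8067)·(-173.162313) = 312.846579
L = 1087.257336/312.846579 = 3.4754

Final: 3.4754


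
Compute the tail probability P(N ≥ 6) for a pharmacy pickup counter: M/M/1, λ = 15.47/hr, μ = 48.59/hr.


ρ = 15.47/48.59 = 0.3184
P(N ≥ n) = ρ^n = 0.3184^6 = 0.001042

Final: 0.001042


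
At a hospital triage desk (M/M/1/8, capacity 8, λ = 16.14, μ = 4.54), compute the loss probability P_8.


ρ = λ/μ = 16.14/4.54 = 3.5551
P_K = (1−ρ)ρ^K/(1−ρ^(K+1)) = (-2.5551·25514.168551)/(1 − 90704.555159)
= -65190.386607/-90703.555159 = 0.718719

Final: 0.718719


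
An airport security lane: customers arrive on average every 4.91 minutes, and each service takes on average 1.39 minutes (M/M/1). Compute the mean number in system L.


λ = 60/4.91 = 12.2200 /hr
μ = 60/1.39 = 43.1655 /hr
ρ = λ/μ = 12.2200/43.1655 = 0.2831
L = ρ/(1−ρ) = 0.2831/0.7169 = 0.3949

Final: 0.3949


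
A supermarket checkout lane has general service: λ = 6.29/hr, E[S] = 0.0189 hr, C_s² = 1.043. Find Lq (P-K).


ρ = λ·E[S] = 6.29·0.0189 = 0.1189
Lq = ρ²(1+C_s²)/(2(1−ρ)) = 0.01413·(1+1.043)/(2·0.8811)
= 0.01413·2.0430/1.7622 = 0.01638

Final: 0.01638


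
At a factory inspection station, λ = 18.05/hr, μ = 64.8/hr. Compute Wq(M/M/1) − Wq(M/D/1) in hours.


ρ = 18.05/64.8 = 0.2785
Wq(M/M/1) = ρ/(μ−λ) = 0.2785/46.75 = 0.005958 hr
Wq(M/D/1) = ρ/(2(μ−λ)) = 0.002979 hr
Savings = 0.005958 − 0.002979 = 0.002979 hr

Final: 0.002979 hr


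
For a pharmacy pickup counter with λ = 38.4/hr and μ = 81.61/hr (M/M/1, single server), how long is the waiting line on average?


ρ = 38.4/81.61 = 0.4705
Lq = ρ²/(1−ρ) = 0.2214/0.5295 = 0.4182

Final: 0.4182


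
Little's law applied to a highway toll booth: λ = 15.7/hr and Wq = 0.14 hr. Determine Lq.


Lq = λWq = 15.7·0.14 = 2.1980

Final: 2.1980


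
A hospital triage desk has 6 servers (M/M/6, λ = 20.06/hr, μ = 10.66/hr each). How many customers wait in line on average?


a = λ/μ = 1.8818; ρ = a/6 = 0.3136
P₀ = 0.152160
Lq = P₀·a^c·ρ / (c!·(1−ρ)²) = 0.152160·44.40607·0.3136/(720·0.47110)
= 0.006248

Final: 0.006248


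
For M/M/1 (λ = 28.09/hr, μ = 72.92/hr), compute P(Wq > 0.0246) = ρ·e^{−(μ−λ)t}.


ρ = 28.09/72.92 = 0.3852
P(Wq > t) = ρ·e^{−(μ−λ)t} = 0.3852·e^{−1.1028}
= 0.3852·0.331934 = 0.127867

Final: 0.127867


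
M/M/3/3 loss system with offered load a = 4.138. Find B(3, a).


B(c,a) = (a^c/c!) / Σ_{k=0}^{c} a^k/k!
a^3/3! = 11.809193
Σ terms (k=0..3): 1.00000 + 4.13800 + 8.56152 + 11.80919 = 25.508715
B = 11.809193/25.508715 = 0.462947

Final: 0.462947


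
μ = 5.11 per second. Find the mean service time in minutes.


Mean service time = 1/μ = 1/5.11 second = 0.19569 second
In minutes: 0.19569 × 0.0166667 = 0.003262 min

Final: 0.003262 min


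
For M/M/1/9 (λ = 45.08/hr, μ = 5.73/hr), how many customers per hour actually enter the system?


ρ = 7.8674; P_K = (1−ρ)ρ^9/(1−ρ^10) = 0.872893
λ_eff = λ(1 − P_K) = 45.08·(1 − 0.872893) = 45.08·0.127107 = 5.7300 /hr

Final: 5.7300 /hr


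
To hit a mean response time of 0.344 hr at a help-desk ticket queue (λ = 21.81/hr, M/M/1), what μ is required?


W = 1/(μ−λ) ⇒ μ − λ = 1/W = 1/0.344 = 2.9070
μ = λ + 1/W = 21.81 + 2.9070 = 24.7170 per hr

Final: 24.7170 /hr


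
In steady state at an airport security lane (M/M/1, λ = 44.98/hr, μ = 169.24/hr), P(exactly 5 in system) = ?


ρ = 44.98/169.24 = 0.2658
P_n = (1−ρ)·ρ^n = (1 − 0.2658)·0.2658^5 = 0.7342·0.001326 = 0.0009737

Final: 0.0009737


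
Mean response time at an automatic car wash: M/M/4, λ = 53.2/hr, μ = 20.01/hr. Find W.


a = 2.6587; ρ = 0.6647; P₀ = 0.060484
Lq = P₀·a^c·ρ/(c!(1−ρ)²) = 0.74429
Wq = Lq/λ = 0.74429/53.2 = 0.01399 hr
W = Wq + 1/μ = 0.01399 + 0.04998 = 0.06397 hr

Final: 0.06397 hr


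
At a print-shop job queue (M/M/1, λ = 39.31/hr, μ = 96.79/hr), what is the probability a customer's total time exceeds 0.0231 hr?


W ~ Exponential(μ−λ) for M/M/1.
μ − λ = 96.79 − 39.31 = 57.4800
P(W > t) = e^{−(μ−λ)t} = e^{−1.3278} = 0.265063

Final: 0.265063


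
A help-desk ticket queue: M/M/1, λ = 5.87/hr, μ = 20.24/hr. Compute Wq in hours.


ρ = 5.87/20.24 = 0.2900
Wq = ρ/(μ−λ) = 0.2900/(20.24 − 5.87) = 0.2900/14.37 = 0.02018 hr

Final: 0.02018 hr


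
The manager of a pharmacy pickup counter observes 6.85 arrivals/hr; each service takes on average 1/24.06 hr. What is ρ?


ρ = λ/μ = 6.85/24.06 = 0.2847

Final: 0.2847


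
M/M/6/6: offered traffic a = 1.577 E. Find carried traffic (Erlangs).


B(6,1.577) = 0.004419 (Erlang-B)
Carried load = a(1 − B) = 1.577·(1 − 0.004419) = 1.577·0.995581 = 1.5700 E

Final: 1.5700 Erlangs


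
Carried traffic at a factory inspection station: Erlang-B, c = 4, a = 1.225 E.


B(4,1.225) = 0.027797 (Erlang-B)
Carried load = a(1 − B) = 1.225·(1 − 0.027797) = 1.225·0.972203 = 1.1909 E

Final: 1.1909 Erlangs


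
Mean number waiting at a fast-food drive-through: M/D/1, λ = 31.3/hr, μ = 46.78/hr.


ρ = 31.3/46.78 = 0.6691
M/D/1: Lq = ρ²/(2(1−ρ)) = 0.4477/(2·0.3309) = 0.67644

Final: 0.67644


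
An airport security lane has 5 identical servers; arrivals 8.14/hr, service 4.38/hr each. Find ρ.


ρ = λ/(cμ) = 8.14/(5·4.38) = 8.14/21.90 = 0.3717

Final: 0.3717


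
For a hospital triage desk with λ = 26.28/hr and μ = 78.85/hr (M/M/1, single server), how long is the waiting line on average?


ρ = 26.28/78.85 = 0.3333
Lq = ρ²/(1−ρ) = 0.1111/0.6667 = 0.1666

Final: 0.1666


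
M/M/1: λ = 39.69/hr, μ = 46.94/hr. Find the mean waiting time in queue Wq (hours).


ρ = 39.69/46.94 = 0.8455
Wq = ρ/(μ−λ) = 0.8455/(46.94 − 39.69) = 0.8455/7.25 = 0.1166 hr

Final: 0.1166 hr


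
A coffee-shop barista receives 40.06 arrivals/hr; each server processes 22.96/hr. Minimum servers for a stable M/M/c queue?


Stability requires cμ > λ ⇔ c > λ/μ.
λ/μ = 40.06/22.96 = 1.7448
Minimum integer c = ⌊1.7448⌋ + 1 = 2
Check: 2·22.96 = 45.92 > 40.06, while 1·22.96 = 22.96 ≤ 40.06

Final: 2 servers


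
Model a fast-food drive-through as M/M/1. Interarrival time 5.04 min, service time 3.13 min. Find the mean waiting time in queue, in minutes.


λ = 60/5.04 = 11.9048 /hr
μ = 60/3.13 = 19.1693 /hr
ρ = λ/μ = 11.9048/19.1693 = 0.6210
Wq = ρ/(μ−λ) = 0.6210/(19.1693−11.9048) = 0.08549 hr
In minutes: 0.08549·60 = 5.129 min

Final: 5.129 min


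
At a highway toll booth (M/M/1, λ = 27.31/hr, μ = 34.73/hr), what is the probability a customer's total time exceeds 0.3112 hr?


W ~ Exponential(μ−λ) for M/M/1.
μ − λ = 34.73 − 27.31 = 7.4200
P(W > t) = e^{−(μ−λ)t} = e^{−2.3091} = 0.099350

Final: 0.099350


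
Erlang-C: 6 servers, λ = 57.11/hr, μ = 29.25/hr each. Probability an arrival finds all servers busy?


a = λ/μ = 1.9525; ρ = a/6 = 0.3254
P₀ = 0.141741 (from M/M/c formula)
C(c,a) = [a^c/(c!(1−ρ))]·P₀ = [55.40102/(720·0.6746)]·0.141741
= 0.11406·0.141741 = 0.016167

Final: 0.016167


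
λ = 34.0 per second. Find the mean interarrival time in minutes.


Mean interarrival time = 1/λ = 1/34.0 second = 0.02941 second
In minutes: 0.02941 × 0.0166667 = 0.0004902 min

Final: 0.0004902 min


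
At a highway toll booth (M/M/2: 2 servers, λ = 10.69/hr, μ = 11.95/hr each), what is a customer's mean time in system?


a = 0.8946; ρ = 0.4473; P₀ = 0.381902
Lq = P₀·a^c·ρ/(c!(1−ρ)²) = 0.22372
Wq = Lq/λ = 0.22372/10.69 = 0.02093 hr
W = Wq + 1/μ = 0.02093 + 0.08368 = 0.10461 hr

Final: 0.10461 hr


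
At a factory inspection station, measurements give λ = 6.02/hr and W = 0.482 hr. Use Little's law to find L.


L = λW = 6.02·0.482 = 2.9016

Final: 2.9016


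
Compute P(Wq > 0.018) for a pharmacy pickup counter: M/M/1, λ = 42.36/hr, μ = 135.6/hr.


ρ = 42.36/135.6 = 0.3124
P(Wq > t) = ρ·e^{−(μ−λ)t} = 0.3124·e^{−1.6783}
= 0.3124·0.186687 = 0.058319

Final: 0.058319


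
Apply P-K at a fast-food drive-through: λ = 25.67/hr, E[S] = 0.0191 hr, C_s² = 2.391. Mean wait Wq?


ρ = λ·E[S] = 25.67·0.0191 = 0.4903
E[S²] = E[S]²(1+C_s²) = 0.0191²·(1+2.391) = 0.001237
Wq = λ·E[S²]/(2(1−ρ)) = 25.67·0.001237/(2·0.5097) = 0.03115 hr

Final: 0.03115 hr


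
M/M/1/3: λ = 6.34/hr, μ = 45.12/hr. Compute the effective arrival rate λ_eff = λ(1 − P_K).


ρ = 0.1405; P_K = (1−ρ)ρ^3/(1−ρ^4) = 0.002385
λ_eff = λ(1 − P_K) = 6.34·(1 − 0.002385) = 6.34·0.997615 = 6.3249 /hr

Final: 6.3249 /hr


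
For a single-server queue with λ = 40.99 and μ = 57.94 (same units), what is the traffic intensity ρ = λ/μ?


ρ = λ/μ = 40.99/57.94 = 0.7075

Final: 0.7075


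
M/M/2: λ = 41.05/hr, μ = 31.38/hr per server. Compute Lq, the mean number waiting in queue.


a = λ/μ = 1.3082; ρ = a/2 = 0.6541
P₀ = 0.209132
Lq = P₀·a^c·ρ / (c!·(1−ρ)²) = 0.209132·1.71128·0.6541/(2·0.11966)
= 0.97811

Final: 0.97811


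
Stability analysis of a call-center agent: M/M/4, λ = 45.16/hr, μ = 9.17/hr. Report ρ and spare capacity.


Total capacity cμ = 4·9.17 = 36.68/hr
ρ = λ/(cμ) = 45.16/36.68 = 1.2312
Stable ⇔ ρ < 1: NO
Spare capacity = cμ − λ = 36.68 − 45.16 = -8.48/hr

Final: ρ = 1.2312; unstable; margin = -8.48/hr


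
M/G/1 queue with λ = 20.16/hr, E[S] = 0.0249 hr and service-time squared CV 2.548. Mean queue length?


ρ = λ·E[S] = 20.16·0.0249 = 0.5020
Lq = ρ²(1+C_s²)/(2(1−ρ)) = 0.2520·(1+2.548)/(2·0.4980)
= 0.2520·3.5480/0.9960 = 0.89761

Final: 0.89761


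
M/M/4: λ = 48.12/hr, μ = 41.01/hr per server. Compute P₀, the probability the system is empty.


a = λ/μ = 48.12/41.01 = 1.1734; ρ = a/c = 0.2933
Σ_{k=0}^{3} a^k/k! (terms k=0..3) = 1.00000 + 1.17337 + 0.68840 + 0.26925 = 3.13102
Tail: a^4/(4!(1−ρ)) = 1.89559/(24·0.7067) = 0.11177
P₀ = 1/(3.13102 + 0.11177) = 1/3.24279 = 0.308376

Final: 0.308376


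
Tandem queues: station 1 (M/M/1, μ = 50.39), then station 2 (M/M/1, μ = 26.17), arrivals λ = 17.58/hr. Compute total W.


Each node sees arrival rate λ = 17.58/hr (tandem ⇒ throughput preserved).
W₁ = 1/(μ₁−λ) = 1/(50.39−17.58) = 0.03048 hr
W₂ = 1/(μ₂−λ) = 1/(26.17−17.58) = 0.11641 hr
W_total = W₁ + W₂ = 0.03048 + 0.11641 = 0.14689 hr

Final: 0.14689 hr


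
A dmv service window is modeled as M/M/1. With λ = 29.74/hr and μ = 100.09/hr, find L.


ρ = λ/μ = 29.74/100.09 = 0.2971
L = ρ/(1−ρ) = 0.2971/(1 − 0.2971) = 0.2971/0.7029 = 0.4227

Final: 0.4227


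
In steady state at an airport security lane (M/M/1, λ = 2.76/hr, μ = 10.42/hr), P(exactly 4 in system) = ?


ρ = 2.76/10.42 = 0.2649
P_n = (1−ρ)·ρ^n = (1 − 0.2649)·0.2649^4 = 0.7351·0.004922 = 0.003618

Final: 0.003618


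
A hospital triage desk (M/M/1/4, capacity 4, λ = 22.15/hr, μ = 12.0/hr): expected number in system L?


ρ = 22.15/12.0 = 1.8458
L = ρ[1 − (K+1)ρ^K + Kρ^(K+1)] / [(1−ρ)(1−ρ^(K+1))]
Numerator: 1.8458·(1 − 5·11.608335 + 4·21.427052) = 52.913640
Denominator: (-0.8458)·(-20.427052) = 17.277881
L = 52.913640/17.277881 = 3.0625

Final: 3.0625


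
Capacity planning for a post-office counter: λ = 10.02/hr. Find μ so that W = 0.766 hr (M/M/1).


W = 1/(μ−λ) ⇒ μ − λ = 1/W = 1/0.766 = 1.3055
μ = λ + 1/W = 10.02 + 1.3055 = 11.3255 per hr

Final: 11.3255 /hr


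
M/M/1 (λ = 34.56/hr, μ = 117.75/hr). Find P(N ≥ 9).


ρ = 34.56/117.75 = 0.2935
P(N ≥ n) = ρ^n = 0.2935^9 = 0.00001616

Final: 0.00001616


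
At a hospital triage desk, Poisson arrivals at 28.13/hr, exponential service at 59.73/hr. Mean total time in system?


W = 1/(μ−λ) = 1/(59.73 − 28.13) = 1/31.60 = 0.03165 hr

Final: 0.03165 hr


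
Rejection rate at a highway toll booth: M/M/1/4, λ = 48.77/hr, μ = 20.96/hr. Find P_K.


ρ = λ/μ = 48.77/20.96 = 2.3268
P_K = (1−ρ)ρ^K/(1−ρ^(K+1)) = (-1.3268·29.312031)/(1 − 68.203614)
= -38.891583/-67.203614 = 0.578713

Final: 0.578713


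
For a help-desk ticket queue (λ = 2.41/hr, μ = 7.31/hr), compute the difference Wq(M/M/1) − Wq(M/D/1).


ρ = 2.41/7.31 = 0.3297
Wq(M/M/1) = ρ/(μ−λ) = 0.3297/4.90 = 0.06728 hr
Wq(M/D/1) = ρ/(2(μ−λ)) = 0.03364 hr
Savings = 0.06728 − 0.03364 = 0.03364 hr

Final: 0.03364 hr


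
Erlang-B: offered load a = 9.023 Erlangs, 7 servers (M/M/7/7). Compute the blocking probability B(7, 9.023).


B(c,a) = (a^c/c!) / Σ_{k=0}^{c} a^k/k!
a^7/7! = 966.109083
Σ terms (k=0..7): 1.00000 + 9.02300 + 40.70726 + 122.43388 + 276.18023 + 498.39484 + 749.50278 + 966.10908 = 2663.351084
B = 966.109083/2663.351084 = 0.362742

Final: 0.362742


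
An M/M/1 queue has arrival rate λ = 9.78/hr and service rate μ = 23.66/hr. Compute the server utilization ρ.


ρ = λ/μ = 9.78/23.66 = 0.4134

Final: 0.4134


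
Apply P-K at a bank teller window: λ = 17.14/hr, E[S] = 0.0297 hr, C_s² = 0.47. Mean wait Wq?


ρ = λ·E[S] = 17.14·0.0297 = 0.5091
E[S²] = E[S]²(1+C_s²) = 0.0297²·(1+0.47) = 0.001297
Wq = λ·E[S²]/(2(1−ρ)) = 17.14·0.001297/(2·0.4909) = 0.02264 hr

Final: 0.02264 hr


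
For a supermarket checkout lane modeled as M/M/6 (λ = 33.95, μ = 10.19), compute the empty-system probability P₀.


a = λ/μ = 33.95/10.19 = 3.3317; ρ = a/c = 0.5553
Σ_{k=0}^{5} a^k/k! (terms k=0..5) = 1.00000 + 3.33170 + 5.55010 + 6.16376 + 5.13394 + 3.42095 = 24.60045
Tail: a^6/(6!(1−ρ)) = 1367.70857/(720·0.4447) = 4.27147
P₀ = 1/(24.60045 + 4.27147) = 1/28.87192 = 0.034636

Final: 0.034636


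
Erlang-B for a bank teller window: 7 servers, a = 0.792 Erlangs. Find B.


B(c,a) = (a^c/c!) / Σ_{k=0}^{c} a^k/k!
a^7/7! = 0.00003878
Σ terms (k=0..7): 1.00000 + 0.79200 + 0.31363 + 0.08280 + 0.01639 + 0.002597 + 0.0003428 + 0.00003878 = 2.207803
B = 0.00003878/2.207803 = 0.00001757

Final: 0.00001757


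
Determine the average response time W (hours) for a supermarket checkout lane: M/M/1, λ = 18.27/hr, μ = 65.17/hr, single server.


W = 1/(μ−λ) = 1/(65.17 − 18.27) = 1/46.90 = 0.02132 hr

Final: 0.02132 hr


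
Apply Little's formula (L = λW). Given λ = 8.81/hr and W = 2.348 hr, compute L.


L = λW = 8.81·2.348 = 20.6859

Final: 20.6859


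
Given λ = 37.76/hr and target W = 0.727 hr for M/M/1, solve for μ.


W = 1/(μ−λ) ⇒ μ − λ = 1/W = 1/0.727 = 1.3755
μ = λ + 1/W = 37.76 + 1.3755 = 39.1355 per hr

Final: 39.1355 /hr


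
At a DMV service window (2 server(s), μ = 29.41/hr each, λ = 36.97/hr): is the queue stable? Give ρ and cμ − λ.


Total capacity cμ = 2·29.41 = 58.82/hr
ρ = λ/(cμ) = 36.97/58.82 = 0.6285
Stable ⇔ ρ < 1: YES
Spare capacity = cμ − λ = 58.82 − 36.97 = 21.85/hr

Final: ρ = 0.6285; stable; margin = 21.85/hr


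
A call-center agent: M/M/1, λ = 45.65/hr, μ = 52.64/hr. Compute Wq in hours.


ρ = 45.65/52.64 = 0.8672
Wq = ρ/(μ−λ) = 0.8672/(52.64 − 45.65) = 0.8672/6.99 = 0.1241 hr

Final: 0.1241 hr


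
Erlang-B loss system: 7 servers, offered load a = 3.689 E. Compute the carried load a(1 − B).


B(7,3.689) = 0.047772 (Erlang-B)
Carried load = a(1 − B) = 3.689·(1 − 0.047772) = 3.689·0.952228 = 3.5128 E

Final: 3.5128 Erlangs


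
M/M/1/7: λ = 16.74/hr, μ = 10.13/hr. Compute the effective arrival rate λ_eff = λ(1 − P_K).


ρ = 1.6525; P_K = (1−ρ)ρ^7/(1−ρ^8) = 0.402093
λ_eff = λ(1 − P_K) = 16.74·(1 − 0.402093) = 16.74·0.597907 = 10.0090 /hr

Final: 10.0090 /hr


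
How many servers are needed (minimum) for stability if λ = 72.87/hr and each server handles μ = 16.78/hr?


Stability requires cμ > λ ⇔ c > λ/μ.
λ/μ = 72.87/16.78 = 4.3427
Minimum integer c = ⌊4.3427⌋ + 1 = 5
Check: 5·16.78 = 83.90 > 72.87, while 4·16.78 = 67.12 ≤ 72.87

Final: 5 servers


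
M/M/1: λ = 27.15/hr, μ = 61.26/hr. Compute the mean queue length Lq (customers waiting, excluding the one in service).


ρ = 27.15/61.26 = 0.4432
Lq = ρ²/(1−ρ) = 0.1964/0.5568 = 0.3528

Final: 0.3528


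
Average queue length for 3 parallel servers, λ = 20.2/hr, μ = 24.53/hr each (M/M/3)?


a = λ/μ = 0.8235; ρ = a/3 = 0.2745
P₀ = 0.436524
Lq = P₀·a^c·ρ / (c!·(1−ρ)²) = 0.436524·0.55842·0.2745/(6·0.52636)
= 0.02119

Final: 0.02119


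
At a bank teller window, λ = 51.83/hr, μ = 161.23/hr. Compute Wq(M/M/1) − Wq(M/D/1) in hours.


ρ = 51.83/161.23 = 0.3215
Wq(M/M/1) = ρ/(μ−λ) = 0.3215/109.40 = 0.002938 hr
Wq(M/D/1) = ρ/(2(μ−λ)) = 0.001469 hr
Savings = 0.002938 − 0.001469 = 0.001469 hr

Final: 0.001469 hr


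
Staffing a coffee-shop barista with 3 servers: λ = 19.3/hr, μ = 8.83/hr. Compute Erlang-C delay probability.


a = λ/μ = 2.1857; ρ = a/3 = 0.7286
P₀ = 0.083428 (from M/M/c formula)
C(c,a) = [a^c/(c!(1−ρ))]·P₀ = [10.44215/(6·0.2714)]·0.083428
= 6.41197·0.083428 = 0.534937

Final: 0.534937


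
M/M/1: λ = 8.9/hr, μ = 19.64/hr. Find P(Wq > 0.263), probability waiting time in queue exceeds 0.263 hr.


ρ = 8.9/19.64 = 0.4532
P(Wq > t) = ρ·e^{−(μ−λ)t} = 0.4532·e^{−2.8246}
= 0.4532·0.059331 = 0.026886

Final: 0.026886


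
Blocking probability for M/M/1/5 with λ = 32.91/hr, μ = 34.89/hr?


ρ = λ/μ = 32.91/34.89 = 0.9433
P_K = (1−ρ)ρ^K/(1−ρ^(K+1)) = (0.05675·0.746680)/(1 − 0.704306)
= 0.042374/0.295694 = 0.143303

Final: 0.143303


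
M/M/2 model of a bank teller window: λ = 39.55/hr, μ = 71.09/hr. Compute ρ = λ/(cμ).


ρ = λ/(cμ) = 39.55/(2·71.09) = 39.55/142.18 = 0.2782

Final: 0.2782


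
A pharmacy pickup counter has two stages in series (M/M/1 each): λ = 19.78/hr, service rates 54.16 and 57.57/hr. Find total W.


Each node sees arrival rate λ = 19.78/hr (tandem ⇒ throughput preserved).
W₁ = 1/(μ₁−λ) = 1/(54.16−19.78) = 0.02909 hr
W₂ = 1/(μ₂−λ) = 1/(57.57−19.78) = 0.02646 hr
W_total = W₁ + W₂ = 0.02909 + 0.02646 = 0.05555 hr

Final: 0.05555 hr


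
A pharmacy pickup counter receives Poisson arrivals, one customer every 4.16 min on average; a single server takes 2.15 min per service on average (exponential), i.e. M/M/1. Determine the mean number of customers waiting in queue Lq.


λ = 60/4.16 = 14.4231 /hr
μ = 60/2.15 = 27.9070 /hr
ρ = λ/μ = 14.4231/27.9070 = 0.5168
Lq = ρ²/(1−ρ) = 0.2671/0.4832 = 0.5528

Final: 0.5528


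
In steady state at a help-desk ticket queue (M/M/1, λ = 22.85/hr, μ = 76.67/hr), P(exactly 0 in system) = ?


ρ = 22.85/76.67 = 0.2980
P_n = (1−ρ)·ρ^n = (1 − 0.2980)·0.2980^0 = 0.7020·1.000000 = 0.701969

Final: 0.701969


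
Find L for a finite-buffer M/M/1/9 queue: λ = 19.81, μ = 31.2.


ρ = 19.81/31.2 = 0.6349
L = ρ[1 − (K+1)ρ^K + Kρ^(K+1)] / [(1−ρ)(1−ρ^(K+1))]
Numerator: 0.6349·(1 − 10·0.016771 + 9·0.010649) = 0.589300
Denominator: (0.3651)·(0.989351) = 0.361177
L = 0.589300/0.361177 = 1.6316

Final: 1.6316


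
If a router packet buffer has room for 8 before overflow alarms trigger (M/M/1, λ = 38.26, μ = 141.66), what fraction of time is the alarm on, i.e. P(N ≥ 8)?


ρ = 38.26/141.66 = 0.2701
P(N ≥ n) = ρ^n = 0.2701^8 = 0.00002831

Final: 0.00002831


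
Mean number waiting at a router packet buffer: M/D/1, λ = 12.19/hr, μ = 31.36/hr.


ρ = 12.19/31.36 = 0.3887
M/D/1: Lq = ρ²/(2(1−ρ)) = 0.1511/(2·0.6113) = 0.12359

Final: 0.12359


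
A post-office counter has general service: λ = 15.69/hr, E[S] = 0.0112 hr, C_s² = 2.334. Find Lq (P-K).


ρ = λ·E[S] = 15.69·0.0112 = 0.1757
Lq = ρ²(1+C_s²)/(2(1−ρ)) = 0.03088·(1+2.334)/(2·0.8243)
= 0.03088·3.3340/1.6485 = 0.06245

Final: 0.06245


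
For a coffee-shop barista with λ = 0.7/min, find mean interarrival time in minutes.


Mean interarrival time = 1/λ = 1/0.7 minute = 1.42857 minute
In minutes: 1.42857 × 1 = 1.4286 min

Final: 1.4286 min


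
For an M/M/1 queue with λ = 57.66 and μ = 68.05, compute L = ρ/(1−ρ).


ρ = λ/μ = 57.66/68.05 = 0.8473
L = ρ/(1−ρ) = 0.8473/(1 − 0.8473) = 0.8473/0.1527 = 5.5496

Final: 5.5496


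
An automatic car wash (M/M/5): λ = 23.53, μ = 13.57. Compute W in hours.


a = 1.7340; ρ = 0.3468; P₀ = 0.175968
Lq = P₀·a^c·ρ/(c!(1−ρ)²) = 0.01868
Wq = Lq/λ = 0.01868/23.53 = 0.0007940 hr
W = Wq + 1/μ = 0.0007940 + 0.07369 = 0.07449 hr

Final: 0.07449 hr


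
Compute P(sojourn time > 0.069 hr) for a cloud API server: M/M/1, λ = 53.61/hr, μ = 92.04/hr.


W ~ Exponential(μ−λ) for M/M/1.
μ − λ = 92.04 − 53.61 = 38.4300
P(W > t) = e^{−(μ−λ)t} = e^{−2.6517} = 0.070533

Final: 0.070533


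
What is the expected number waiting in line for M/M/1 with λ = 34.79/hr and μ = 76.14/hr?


ρ = 34.79/76.14 = 0.4569
Lq = ρ²/(1−ρ) = 0.2088/0.5431 = 0.3844

Final: 0.3844


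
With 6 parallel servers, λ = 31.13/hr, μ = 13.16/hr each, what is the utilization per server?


ρ = λ/(cμ) = 31.13/(6·13.16) = 31.13/78.96 = 0.3943

Final: 0.3943


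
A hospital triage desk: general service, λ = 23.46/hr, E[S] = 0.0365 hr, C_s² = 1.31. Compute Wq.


ρ = λ·E[S] = 23.46·0.0365 = 0.8563
E[S²] = E[S]²(1+C_s²) = 0.0365²·(1+1.31) = 0.003077
Wq = λ·E[S²]/(2(1−ρ)) = 23.46·0.003077/(2·0.1437) = 0.25119 hr

Final: 0.25119 hr


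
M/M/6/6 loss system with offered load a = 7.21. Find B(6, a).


B(c,a) = (a^c/c!) / Σ_{k=0}^{c} a^k/k!
a^6/6! = 195.109804
Σ terms (k=0..6): 1.00000 + 7.21000 + 25.99205 + 62.46756 + 112.59778 + 162.36599 + 195.10980 = 566.743186
B = 195.109804/566.743186 = 0.344265

Final: 0.344265


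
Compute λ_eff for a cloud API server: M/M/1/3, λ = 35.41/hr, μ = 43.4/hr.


ρ = 0.8159; P_K = (1−ρ)ρ^3/(1−ρ^4) = 0.179565
λ_eff = λ(1 − P_K) = 35.41·(1 − 0.179565) = 35.41·0.820435 = 29.0516 /hr

Final: 29.0516 /hr


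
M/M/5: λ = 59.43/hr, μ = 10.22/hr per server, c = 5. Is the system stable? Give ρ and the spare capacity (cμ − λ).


Total capacity cμ = 5·10.22 = 51.10/hr
ρ = λ/(cμ) = 59.43/51.10 = 1.1630
Stable ⇔ ρ < 1: NO
Spare capacity = cμ − λ = 51.10 − 59.43 = -8.33/hr

Final: ρ = 1.1630; unstable; margin = -8.33/hr


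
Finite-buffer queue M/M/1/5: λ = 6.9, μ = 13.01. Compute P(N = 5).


ρ = λ/μ = 6.9/13.01 = 0.5304
P_K = (1−ρ)ρ^K/(1−ρ^(K+1)) = (0.4696·0.041962)/(1 − 0.022255)
= 0.019707/0.977745 = 0.020156

Final: 0.020156


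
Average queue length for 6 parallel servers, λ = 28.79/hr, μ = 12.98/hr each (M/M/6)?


a = λ/μ = 2.2180; ρ = a/6 = 0.3697
P₀ = 0.108523
Lq = P₀·a^c·ρ / (c!·(1−ρ)²) = 0.108523·119.06986·0.3697/(720·0.39731)
= 0.01670

Final: 0.01670


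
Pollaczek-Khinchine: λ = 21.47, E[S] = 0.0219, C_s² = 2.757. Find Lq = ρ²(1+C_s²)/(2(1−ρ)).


ρ = λ·E[S] = 21.47·0.0219 = 0.4702
Lq = ρ²(1+C_s²)/(2(1−ρ)) = 0.2211·(1+2.757)/(2·0.5298)
= 0.2211·3.7570/1.0596 = 0.78387

Final: 0.78387


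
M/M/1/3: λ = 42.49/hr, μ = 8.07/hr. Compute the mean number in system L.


ρ = 42.49/8.07 = 5.2652
L = ρ[1 − (K+1)ρ^K + Kρ^(K+1)] / [(1−ρ)(1−ρ^(K+1))]
Numerator: 5.2652·(1 − 4·145.961927 + 3·768.515773) = 9070.322980
Denominator: (-4.2652)·(-767.515773) = 3273.592678
L = 9070.322980/3273.592678 = 2.7708

Final: 2.7708


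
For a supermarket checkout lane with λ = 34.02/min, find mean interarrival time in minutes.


Mean interarrival time = 1/λ = 1/34.02 minute = 0.02939 minute
In minutes: 0.02939 × 1 = 0.02939 min

Final: 0.02939 min


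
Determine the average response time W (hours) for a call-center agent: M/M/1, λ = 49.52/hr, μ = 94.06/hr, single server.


W = 1/(μ−λ) = 1/(94.06 − 49.52) = 1/44.54 = 0.02245 hr

Final: 0.02245 hr


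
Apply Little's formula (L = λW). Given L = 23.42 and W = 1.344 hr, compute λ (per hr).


λ = L/W = 23.42/1.344 = 17.4256 /hr

Final: 17.4256 /hr


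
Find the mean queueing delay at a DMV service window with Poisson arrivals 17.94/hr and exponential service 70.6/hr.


ρ = 17.94/70.6 = 0.2541
Wq = ρ/(μ−λ) = 0.2541/(70.6 − 17.94) = 0.2541/52.66 = 0.004825 hr

Final: 0.004825 hr


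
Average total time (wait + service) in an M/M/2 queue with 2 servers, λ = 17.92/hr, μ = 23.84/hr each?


a = 0.7517; ρ = 0.3758; P₀ = 0.453659
Lq = P₀·a^c·ρ/(c!(1−ρ)²) = 0.12364
Wq = Lq/λ = 0.12364/17.92 = 0.006900 hr
W = Wq + 1/μ = 0.006900 + 0.04195 = 0.04885 hr

Final: 0.04885 hr


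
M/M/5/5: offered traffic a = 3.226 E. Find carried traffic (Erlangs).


B(5,3.226) = 0.129698 (Erlang-B)
Carried load = a(1 − B) = 3.226·(1 − 0.129698) = 3.226·0.870302 = 2.8076 E

Final: 2.8076 Erlangs


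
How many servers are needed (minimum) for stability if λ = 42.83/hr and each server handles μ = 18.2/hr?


Stability requires cμ > λ ⇔ c > λ/μ.
λ/μ = 42.83/18.2 = 2.3533
Minimum integer c = ⌊2.3533⌋ + 1 = 3
Check: 3·18.2 = 54.60 > 42.83, while 2·18.2 = 36.40 ≤ 42.83

Final: 3 servers


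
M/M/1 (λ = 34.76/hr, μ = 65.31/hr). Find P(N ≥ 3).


ρ = 34.76/65.31 = 0.5322
P(N ≥ n) = ρ^n = 0.5322^3 = 0.150765

Final: 0.150765


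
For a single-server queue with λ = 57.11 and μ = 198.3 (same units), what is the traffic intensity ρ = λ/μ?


ρ = λ/μ = 57.11/198.3 = 0.2880

Final: 0.2880


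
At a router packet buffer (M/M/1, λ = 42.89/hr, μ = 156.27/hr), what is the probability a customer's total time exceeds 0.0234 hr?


W ~ Exponential(μ−λ) for M/M/1.
μ − λ = 156.27 − 42.89 = 113.3800
P(W > t) = e^{−(μ−λ)t} = e^{−2.6531} = 0.070433

Final: 0.070433


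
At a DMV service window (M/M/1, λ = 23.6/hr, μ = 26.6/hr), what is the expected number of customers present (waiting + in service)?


ρ = λ/μ = 23.6/26.6 = 0.8872
L = ρ/(1−ρ) = 0.8872/(1 − 0.8872) = 0.8872/0.1128 = 7.8667

Final: 7.8667


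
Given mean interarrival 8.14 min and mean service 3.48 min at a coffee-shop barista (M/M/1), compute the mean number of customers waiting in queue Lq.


λ = 60/8.14 = 7.3710 /hr
μ = 60/3.48 = 17.2414 /hr
ρ = λ/μ = 7.3710/17.2414 = 0.4275
Lq = ρ²/(1−ρ) = 0.1828/0.5725 = 0.3193

Final: 0.3193


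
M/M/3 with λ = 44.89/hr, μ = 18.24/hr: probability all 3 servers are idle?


a = λ/μ = 44.89/18.24 = 2.4611; ρ = a/c = 0.8204
Σ_{k=0}^{2} a^k/k! (terms k=0..2) = 1.00000 + 2.46107 + 3.02844 = 6.48952
Tail: a^3/(3!(1−ρ)) = 14.90645/(6·0.1796) = 13.82979
P₀ = 1/(6.48952 + 13.82979) = 1/20.31931 = 0.049214

Final: 0.049214


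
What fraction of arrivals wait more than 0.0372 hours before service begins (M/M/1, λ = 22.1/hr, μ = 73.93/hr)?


ρ = 22.1/73.93 = 0.2989
P(Wq > t) = ρ·e^{−(μ−λ)t} = 0.2989·e^{−1.9281}
= 0.2989·0.145428 = 0.043473

Final: 0.043473


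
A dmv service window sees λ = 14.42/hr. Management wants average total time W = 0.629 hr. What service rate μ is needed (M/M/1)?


W = 1/(μ−λ) ⇒ μ − λ = 1/W = 1/0.629 = 1.5898
μ = λ + 1/W = 14.42 + 1.5898 = 16.0098 per hr

Final: 16.0098 /hr


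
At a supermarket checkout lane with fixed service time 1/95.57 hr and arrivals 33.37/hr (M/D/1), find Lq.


ρ = 33.37/95.57 = 0.3492
M/D/1: Lq = ρ²/(2(1−ρ)) = 0.1219/(2·0.6508) = 0.09366

Final: 0.09366


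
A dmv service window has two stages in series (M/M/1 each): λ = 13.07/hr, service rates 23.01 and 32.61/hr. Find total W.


Each node sees arrival rate λ = 13.07/hr (tandem ⇒ throughput preserved).
W₁ = 1/(μ₁−λ) = 1/(23.01−13.07) = 0.10060 hr
W₂ = 1/(μ₂−λ) = 1/(32.61−13.07) = 0.05118 hr
W_total = W₁ + W₂ = 0.10060 + 0.05118 = 0.15178 hr

Final: 0.15178 hr


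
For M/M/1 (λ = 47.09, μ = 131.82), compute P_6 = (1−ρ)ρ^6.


ρ = 47.09/131.82 = 0.3572
P_n = (1−ρ)·ρ^n = (1 − 0.3572)·0.3572^6 = 0.6428·0.002078 = 0.001336

Final: 0.001336


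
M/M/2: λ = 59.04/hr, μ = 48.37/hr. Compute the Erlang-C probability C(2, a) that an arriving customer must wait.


a = λ/μ = 1.2206; ρ = a/2 = 0.6103
P₀ = 0.242008 (from M/M/c formula)
C(c,a) = [a^c/(c!(1−ρ))]·P₀ = [1.48984/(2·0.3897)]·0.242008
= 1.91150·0.242008 = 0.462599

Final: 0.462599


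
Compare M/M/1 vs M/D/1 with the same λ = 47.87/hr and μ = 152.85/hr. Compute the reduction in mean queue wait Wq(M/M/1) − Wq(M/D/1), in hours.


ρ = 47.87/152.85 = 0.3132
Wq(M/M/1) = ρ/(μ−λ) = 0.3132/104.98 = 0.002983 hr
Wq(M/D/1) = ρ/(2(μ−λ)) = 0.001492 hr
Savings = 0.002983 − 0.001492 = 0.001492 hr

Final: 0.001492 hr


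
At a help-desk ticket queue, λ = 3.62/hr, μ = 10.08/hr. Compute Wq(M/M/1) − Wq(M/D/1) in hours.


ρ = 3.62/10.08 = 0.3591
Wq(M/M/1) = ρ/(μ−λ) = 0.3591/6.46 = 0.05559 hr
Wq(M/D/1) = ρ/(2(μ−λ)) = 0.02780 hr
Savings = 0.05559 − 0.02780 = 0.02780 hr

Final: 0.02780 hr


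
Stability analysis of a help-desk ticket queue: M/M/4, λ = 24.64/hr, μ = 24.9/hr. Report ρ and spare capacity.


Total capacity cμ = 4·24.9 = 99.60/hr
ρ = λ/(cμ) = 24.64/99.60 = 0.2474
Stable ⇔ ρ < 1: YES
Spare capacity = cμ − λ = 99.60 − 24.64 = 74.96/hr

Final: ρ = 0.2474; stable; margin = 74.96/hr


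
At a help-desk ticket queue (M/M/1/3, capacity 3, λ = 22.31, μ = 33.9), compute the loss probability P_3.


ρ = λ/μ = 22.31/33.9 = 0.6581
P_K = (1−ρ)ρ^K/(1−ρ^(K+1)) = (0.3419·0.285036)/(1 − 0.187586)
= 0.097450/0.812414 = 0.119952

Final: 0.119952


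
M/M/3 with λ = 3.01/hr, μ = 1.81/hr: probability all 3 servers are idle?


a = λ/μ = 3.01/1.81 = 1.6630; ρ = a/c = 0.5543
Σ_{k=0}^{2} a^k/k! (terms k=0..2) = 1.00000 + 1.66298 + 1.38276 = 4.04574
Tail: a^3/(3!(1−ρ)) = 4.59900/(6·0.4457) = 1.71988
P₀ = 1/(4.04574 + 1.71988) = 1/5.76562 = 0.173442

Final: 0.173442


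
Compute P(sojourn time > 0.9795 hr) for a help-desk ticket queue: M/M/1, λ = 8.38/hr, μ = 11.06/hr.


W ~ Exponential(μ−λ) for M/M/1.
μ − λ = 11.06 − 8.38 = 2.6800
P(W > t) = e^{−(μ−λ)t} = e^{−2.6251} = 0.072435

Final: 0.072435
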